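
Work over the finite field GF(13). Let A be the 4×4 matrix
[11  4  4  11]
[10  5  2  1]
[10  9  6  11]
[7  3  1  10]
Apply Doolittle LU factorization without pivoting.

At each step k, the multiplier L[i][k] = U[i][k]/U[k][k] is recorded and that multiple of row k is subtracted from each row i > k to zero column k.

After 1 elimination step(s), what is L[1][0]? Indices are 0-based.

L[1][0] = 8

Step 1: pivot at (0,0) is 11.
  row1 ← row1 − (8)·row0  ⇒  L[1][0]=8, U row1=(0, 12, 9, 4)
  row2 ← row2 − (8)·row0  ⇒  L[2][0]=8, U row2=(0, 3, 0, 1)
  row3 ← row3 − (3)·row0  ⇒  L[3][0]=3, U row3=(0, 4, 2, 3)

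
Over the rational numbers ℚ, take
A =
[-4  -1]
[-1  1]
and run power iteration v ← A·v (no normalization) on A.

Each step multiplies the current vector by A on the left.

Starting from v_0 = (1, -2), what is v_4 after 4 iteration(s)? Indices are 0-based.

v_4 = (184, 31)

v_0 = (1, -2).
v_1 = A·v_0 = (-2, -3).
v_2 = A·v_1 = (11, -1).
v_3 = A·v_2 = (-43, -12).
v_4 = A·v_3 = (184, 31).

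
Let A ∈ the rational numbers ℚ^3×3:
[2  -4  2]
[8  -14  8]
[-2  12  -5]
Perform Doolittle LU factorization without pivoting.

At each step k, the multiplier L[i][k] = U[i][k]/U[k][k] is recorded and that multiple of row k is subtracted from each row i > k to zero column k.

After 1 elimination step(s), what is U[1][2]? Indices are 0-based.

k=0: U[0][0]=2
  eliminate (1,0): mult=4, new row 1: (0, 2, 0); set L[1][0]=4
  eliminate (2,0): mult=-1, new row 2: (0, 8, -3); set L[2][0]=-1

U[1][2] = 0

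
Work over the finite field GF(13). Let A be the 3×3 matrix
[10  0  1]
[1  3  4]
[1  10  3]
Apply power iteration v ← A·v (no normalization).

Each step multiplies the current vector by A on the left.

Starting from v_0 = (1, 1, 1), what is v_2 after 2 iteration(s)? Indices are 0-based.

v_2 = (7, 0, 3)

v_0 = (1, 1, 1).
v_1 = A·v_0 = (11, 8, 1).
v_2 = A·v_1 = (7, 0, 3).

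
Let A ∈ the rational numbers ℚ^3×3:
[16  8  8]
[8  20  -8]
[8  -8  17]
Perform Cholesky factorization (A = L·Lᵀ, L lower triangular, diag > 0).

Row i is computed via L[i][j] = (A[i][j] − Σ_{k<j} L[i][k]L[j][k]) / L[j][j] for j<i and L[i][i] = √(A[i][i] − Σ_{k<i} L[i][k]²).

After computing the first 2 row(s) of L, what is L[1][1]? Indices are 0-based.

L[1][1] = 4

Step 1: L[0][0] = √(16) = 4.
  L[1][0] = (8) / L[0][0] = 2.
Step 2: L[1][1] = √(16) = 4.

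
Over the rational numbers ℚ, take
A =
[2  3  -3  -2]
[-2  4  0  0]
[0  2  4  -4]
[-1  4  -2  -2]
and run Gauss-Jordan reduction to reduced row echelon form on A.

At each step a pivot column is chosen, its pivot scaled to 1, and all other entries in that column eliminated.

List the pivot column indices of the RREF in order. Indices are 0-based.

step 1: normalize row 0 (÷2) = (1, 3/2, -3/2, -1)
  row 1: subtract -2×row0 = (0, 7, -3, -2)
  row 3: subtract -1×row0 = (0, 11/2, -7/2, -3)
step 2: normalize row 1 (÷7) = (0, 1, -3/7, -2/7)
  row 0: subtract 3/2×row1 = (1, 0, -6/7, -4/7)
  row 2: subtract 2×row1 = (0, 0, 34/7, -24/7)
  row 3: subtract 11/2×row1 = (0, 0, -8/7, -10/7)
step 3: normalize row 2 (÷34/7) = (0, 0, 1, -12/17)
  row 0: subtract -6/7×row2 = (1, 0, 0, -20/17)
  row 1: subtract -3/7×row2 = (0, 1, 0, -10/17)
  row 3: subtract -8/7×row2 = (0, 0, 0, -38/17)
step 4: normalize row 3 (÷-38/17) = (0, 0, 0, 1)
  row 0: subtract -20/17×row3 = (1, 0, 0, 0)
  row 1: subtract -10/17×row3 = (0, 1, 0, 0)
  row 2: subtract -12/17×row3 = (0, 0, 1, 0)

pivot columns: 0, 1, 2, 3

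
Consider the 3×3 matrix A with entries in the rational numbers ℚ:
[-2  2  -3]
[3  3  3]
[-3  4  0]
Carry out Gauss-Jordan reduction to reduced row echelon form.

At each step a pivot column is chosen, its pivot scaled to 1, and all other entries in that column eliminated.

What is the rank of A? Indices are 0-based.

pivot(0,0)=-2: scale R0 → (1, -1, 3/2)
  clear (1,0): R1 −= (3)R0 → (0, 6, -3/2)
  clear (2,0): R2 −= (-3)R0 → (0, 1, 9/2)
pivot(1,1)=6: scale R1 → (0, 1, -1/4)
  clear (0,1): R0 −= (-1)R1 → (1, 0, 5/4)
  clear (2,1): R2 −= (1)R1 → (0, 0, 19/4)
pivot(2,2)=19/4: scale R2 → (0, 0, 1)
  clear (0,2): R0 −= (5/4)R2 → (1, 0, 0)
  clear (1,2): R1 −= (-1/4)R2 → (0, 1, 0)

rank = 3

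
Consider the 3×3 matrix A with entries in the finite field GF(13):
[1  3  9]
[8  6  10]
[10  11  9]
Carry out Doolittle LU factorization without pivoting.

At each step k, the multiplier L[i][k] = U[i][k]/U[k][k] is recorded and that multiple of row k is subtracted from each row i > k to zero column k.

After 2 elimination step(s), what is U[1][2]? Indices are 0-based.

U[1][2] = 3

[col 0] pivot 1
  R1 -= 8*R0 → (0, 8, 3)  (L[1][0] := 8)
  R2 -= 10*R0 → (0, 7, 10)  (L[2][0] := 10)
[col 1] pivot 8
  R2 -= 9*R1 → (0, 0, 9)  (L[2][1] := 9)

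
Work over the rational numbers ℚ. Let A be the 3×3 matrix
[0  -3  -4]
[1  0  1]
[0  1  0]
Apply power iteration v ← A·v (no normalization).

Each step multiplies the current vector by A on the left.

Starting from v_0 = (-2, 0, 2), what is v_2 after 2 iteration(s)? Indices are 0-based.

v_0 = (-2, 0, 2).
v_1 = A·v_0 = (-8, 0, 0).
v_2 = A·v_1 = (0, -8, 0).

v_2 = (0, -8, 0)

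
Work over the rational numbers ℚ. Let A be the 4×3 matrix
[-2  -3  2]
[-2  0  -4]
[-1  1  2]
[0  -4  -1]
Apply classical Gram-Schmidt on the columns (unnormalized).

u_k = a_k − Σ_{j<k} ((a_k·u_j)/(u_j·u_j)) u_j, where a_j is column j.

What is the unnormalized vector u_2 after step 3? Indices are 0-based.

Step 1: u_0 = a_0 = (-2, -2, -1, 0).
Step 2: u_1 = a_1 − (5/9)·u_0 = (-17/9, 10/9, 14/9, -4).
Step 3: u_2 = a_2 − (2/9)·u_0 − (-10/209)·u_1 = (492/209, -732/209, 480/209, -249/209).

u_2 = (492/209, -732/209, 480/209, -249/209)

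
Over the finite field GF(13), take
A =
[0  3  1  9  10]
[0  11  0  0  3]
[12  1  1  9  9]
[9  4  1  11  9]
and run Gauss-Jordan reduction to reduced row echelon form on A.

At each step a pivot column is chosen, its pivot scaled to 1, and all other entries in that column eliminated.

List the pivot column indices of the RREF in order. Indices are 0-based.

[1] R0 <-> R2
[1] R0 /= 12  ⇒  (1, 12, 12, 4, 4)
     R3 -= 9·R0  ⇒  (0, 0, 10, 1, 12)
[2] R1 /= 11  ⇒  (0, 1, 0, 0, 5)
     R0 -= 12·R1  ⇒  (1, 0, 12, 4, 9)
     R2 -= 3·R1  ⇒  (0, 0, 1, 9, 8)
[3] R2 /= 1  ⇒  (0, 0, 1, 9, 8)
     R0 -= 12·R2  ⇒  (1, 0, 0, 0, 4)
     R3 -= 10·R2  ⇒  (0, 0, 0, 2, 10)
[4] R3 /= 2  ⇒  (0, 0, 0, 1, 5)
     R2 -= 9·R3  ⇒  (0, 0, 1, 0, 2)

pivot columns: 0, 1, 2, 3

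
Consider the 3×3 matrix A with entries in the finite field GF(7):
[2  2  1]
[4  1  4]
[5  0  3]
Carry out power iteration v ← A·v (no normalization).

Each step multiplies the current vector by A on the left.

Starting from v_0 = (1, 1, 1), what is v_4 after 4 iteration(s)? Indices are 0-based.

v_0 = (1, 1, 1).
v_1 = A·v_0 = (5, 2, 1).
v_2 = A·v_1 = (1, 5, 0).
v_3 = A·v_2 = (5, 2, 5).
v_4 = A·v_3 = (5, 0, 5).

v_4 = (5, 0, 5)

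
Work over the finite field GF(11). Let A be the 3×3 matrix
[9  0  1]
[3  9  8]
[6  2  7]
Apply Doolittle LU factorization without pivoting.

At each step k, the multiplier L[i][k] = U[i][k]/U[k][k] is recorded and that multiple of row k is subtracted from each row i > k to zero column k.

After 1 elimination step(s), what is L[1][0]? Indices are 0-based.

L[1][0] = 4

k=0: U[0][0]=9
  eliminate (1,0): mult=4, new row 1: (0, 9, 4); set L[1][0]=4
  eliminate (2,0): mult=8, new row 2: (0, 2, 10); set L[2][0]=8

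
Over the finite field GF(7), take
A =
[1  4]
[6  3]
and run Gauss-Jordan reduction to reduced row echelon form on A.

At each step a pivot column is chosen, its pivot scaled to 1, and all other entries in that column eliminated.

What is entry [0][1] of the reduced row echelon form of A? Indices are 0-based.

[1] R0 /= 1  ⇒  (1, 4)
     R1 -= 6·R0  ⇒  (0, 0)
column 1 empty below row 1

M[0][1] = 4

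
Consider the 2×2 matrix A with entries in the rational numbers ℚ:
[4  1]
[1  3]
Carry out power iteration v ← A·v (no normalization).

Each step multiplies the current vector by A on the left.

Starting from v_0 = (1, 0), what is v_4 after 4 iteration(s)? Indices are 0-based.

v_4 = (338, 189)

v_0 = (1, 0).
v_1 = A·v_0 = (4, 1).
v_2 = A·v_1 = (17, 7).
v_3 = A·v_2 = (75, 38).
v_4 = A·v_3 = (338, 189).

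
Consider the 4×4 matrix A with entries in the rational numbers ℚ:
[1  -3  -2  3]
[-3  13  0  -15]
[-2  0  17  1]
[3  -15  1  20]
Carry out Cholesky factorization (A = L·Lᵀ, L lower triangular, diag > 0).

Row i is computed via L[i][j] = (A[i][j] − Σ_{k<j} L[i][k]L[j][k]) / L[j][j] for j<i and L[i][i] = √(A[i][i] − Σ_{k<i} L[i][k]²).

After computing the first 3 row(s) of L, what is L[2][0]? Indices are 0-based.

L[2][0] = -2

Step 1: L[0][0] = √(1) = 1.
  L[1][0] = (-3) / L[0][0] = -3.
Step 2: L[1][1] = √(4) = 2.
  L[2][0] = (-2) / L[0][0] = -2.
  L[2][1] = (-6) / L[1][1] = -3.
Step 3: L[2][2] = √(4) = 2.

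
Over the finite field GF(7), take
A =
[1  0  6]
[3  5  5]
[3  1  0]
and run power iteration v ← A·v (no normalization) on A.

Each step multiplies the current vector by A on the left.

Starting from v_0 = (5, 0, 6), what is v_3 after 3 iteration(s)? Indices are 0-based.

v_3 = (5, 2, 4)

v_0 = (5, 0, 6).
v_1 = A·v_0 = (6, 3, 1).
v_2 = A·v_1 = (5, 3, 0).
v_3 = A·v_2 = (5, 2, 4).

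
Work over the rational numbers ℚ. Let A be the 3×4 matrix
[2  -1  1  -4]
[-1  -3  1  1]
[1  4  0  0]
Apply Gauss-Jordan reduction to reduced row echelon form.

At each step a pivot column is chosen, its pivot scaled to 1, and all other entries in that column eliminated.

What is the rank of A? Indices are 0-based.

[1] R0 /= 2  ⇒  (1, -1/2, 1/2, -2)
     R1 -= -1·R0  ⇒  (0, -7/2, 3/2, -1)
     R2 -= 1·R0  ⇒  (0, 9/2, -1/2, 2)
[2] R1 /= -7/2  ⇒  (0, 1, -3/7, 2/7)
     R0 -= -1/2·R1  ⇒  (1, 0, 2/7, -13/7)
     R2 -= 9/2·R1  ⇒  (0, 0, 10/7, 5/7)
[3] R2 /= 10/7  ⇒  (0, 0, 1, 1/2)
     R0 -= 2/7·R2  ⇒  (1, 0, 0, -2)
     R1 -= -3/7·R2  ⇒  (0, 1, 0, 1/2)

rank = 3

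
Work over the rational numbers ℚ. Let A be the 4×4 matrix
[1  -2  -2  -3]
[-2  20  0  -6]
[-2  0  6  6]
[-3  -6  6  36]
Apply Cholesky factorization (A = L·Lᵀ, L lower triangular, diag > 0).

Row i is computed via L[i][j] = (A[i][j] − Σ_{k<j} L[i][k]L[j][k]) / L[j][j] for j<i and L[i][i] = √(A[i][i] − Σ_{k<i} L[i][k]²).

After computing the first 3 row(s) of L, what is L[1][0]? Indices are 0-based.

Step 1: L[0][0] = √(1) = 1.
  L[1][0] = (-2) / L[0][0] = -2.
Step 2: L[1][1] = √(16) = 4.
  L[2][0] = (-2) / L[0][0] = -2.
  L[2][1] = (-4) / L[1][1] = -1.
Step 3: L[2][2] = √(1) = 1.

L[1][0] = -2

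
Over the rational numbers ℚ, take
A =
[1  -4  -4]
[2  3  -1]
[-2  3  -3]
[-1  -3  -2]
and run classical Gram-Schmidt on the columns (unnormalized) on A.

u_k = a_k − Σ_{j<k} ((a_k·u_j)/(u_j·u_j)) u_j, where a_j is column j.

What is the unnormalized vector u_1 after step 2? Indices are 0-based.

Step 1: u_0 = a_0 = (1, 2, -2, -1).
Step 2: u_1 = a_1 − (-1/10)·u_0 = (-39/10, 16/5, 14/5, -31/10).

u_1 = (-39/10, 16/5, 14/5, -31/10)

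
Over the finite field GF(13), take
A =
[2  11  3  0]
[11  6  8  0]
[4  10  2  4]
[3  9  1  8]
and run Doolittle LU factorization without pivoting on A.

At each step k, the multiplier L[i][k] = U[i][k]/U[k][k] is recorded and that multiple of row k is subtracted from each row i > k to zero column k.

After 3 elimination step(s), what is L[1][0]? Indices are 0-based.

L[1][0] = 12

k=0: U[0][0]=2
  eliminate (1,0): mult=12, new row 1: (0, 4, 11, 0); set L[1][0]=12
  eliminate (2,0): mult=2, new row 2: (0, 1, 9, 4); set L[2][0]=2
  eliminate (3,0): mult=8, new row 3: (0, 12, 3, 8); set L[3][0]=8
k=1: U[1][1]=4
  eliminate (2,1): mult=10, new row 2: (0, 0, 3, 4); set L[2][1]=10
  eliminate (3,1): mult=3, new row 3: (0, 0, 9, 8); set L[3][1]=3
k=2: U[2][2]=3
  eliminate (3,2): mult=3, new row 3: (0, 0, 0, 9); set L[3][2]=3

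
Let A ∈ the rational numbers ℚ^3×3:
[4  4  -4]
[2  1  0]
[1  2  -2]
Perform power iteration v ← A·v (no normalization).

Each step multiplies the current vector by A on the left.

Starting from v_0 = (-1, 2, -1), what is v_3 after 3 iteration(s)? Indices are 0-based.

v_3 = (120, 40, 48)

v_0 = (-1, 2, -1).
v_1 = A·v_0 = (8, 0, 5).
v_2 = A·v_1 = (12, 16, -2).
v_3 = A·v_2 = (120, 40, 48).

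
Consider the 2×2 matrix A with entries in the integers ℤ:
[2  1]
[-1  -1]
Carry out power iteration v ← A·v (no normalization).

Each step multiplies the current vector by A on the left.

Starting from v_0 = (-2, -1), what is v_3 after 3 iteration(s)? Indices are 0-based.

v_0 = (-2, -1).
v_1 = A·v_0 = (-5, 3).
v_2 = A·v_1 = (-7, 2).
v_3 = A·v_2 = (-12, 5).

v_3 = (-12, 5)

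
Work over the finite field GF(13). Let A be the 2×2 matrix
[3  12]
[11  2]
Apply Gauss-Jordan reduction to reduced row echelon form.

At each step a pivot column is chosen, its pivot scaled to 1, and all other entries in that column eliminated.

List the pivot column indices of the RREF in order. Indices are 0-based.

step 1: normalize row 0 (÷3) = (1, 4)
  row 1: subtract 11×row0 = (0, 10)
step 2: normalize row 1 (÷10) = (0, 1)
  row 0: subtract 4×row1 = (1, 0)

pivot columns: 0, 1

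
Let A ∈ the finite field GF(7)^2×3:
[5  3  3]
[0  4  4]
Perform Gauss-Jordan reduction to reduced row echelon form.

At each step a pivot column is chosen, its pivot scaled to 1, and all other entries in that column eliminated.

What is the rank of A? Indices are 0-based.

pivot(0,0)=5: scale R0 → (1, 2, 2)
pivot(1,1)=4: scale R1 → (0, 1, 1)
  clear (0,1): R0 −= (2)R1 → (1, 0, 0)

rank = 2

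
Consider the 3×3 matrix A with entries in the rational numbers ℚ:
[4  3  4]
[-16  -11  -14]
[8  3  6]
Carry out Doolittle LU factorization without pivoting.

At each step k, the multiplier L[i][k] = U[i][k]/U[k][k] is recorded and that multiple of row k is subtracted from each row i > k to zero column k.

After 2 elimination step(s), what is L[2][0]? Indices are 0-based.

k=0: U[0][0]=4
  eliminate (1,0): mult=-4, new row 1: (0, 1, 2); set L[1][0]=-4
  eliminate (2,0): mult=2, new row 2: (0, -3, -2); set L[2][0]=2
k=1: U[1][1]=1
  eliminate (2,1): mult=-3, new row 2: (0, 0, 4); set L[2][1]=-3

L[2][0] = 2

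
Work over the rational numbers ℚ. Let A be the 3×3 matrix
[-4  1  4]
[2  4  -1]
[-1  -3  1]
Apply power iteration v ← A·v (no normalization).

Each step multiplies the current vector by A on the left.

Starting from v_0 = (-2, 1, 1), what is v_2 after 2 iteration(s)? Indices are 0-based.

v_0 = (-2, 1, 1).
v_1 = A·v_0 = (13, -1, 0).
v_2 = A·v_1 = (-53, 22, -10).

v_2 = (-53, 22, -10)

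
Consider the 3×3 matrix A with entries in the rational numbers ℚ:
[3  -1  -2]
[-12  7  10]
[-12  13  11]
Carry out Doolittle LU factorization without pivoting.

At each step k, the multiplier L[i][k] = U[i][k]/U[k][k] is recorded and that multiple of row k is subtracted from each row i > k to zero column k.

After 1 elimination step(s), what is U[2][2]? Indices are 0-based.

[col 0] pivot 3
  R1 -= -4*R0 → (0, 3, 2)  (L[1][0] := -4)
  R2 -= -4*R0 → (0, 9, 3)  (L[2][0] := -4)

U[2][2] = 3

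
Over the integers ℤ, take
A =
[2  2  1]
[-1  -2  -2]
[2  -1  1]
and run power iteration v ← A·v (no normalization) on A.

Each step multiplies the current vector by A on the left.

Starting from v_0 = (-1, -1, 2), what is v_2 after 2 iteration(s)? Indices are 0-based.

v_0 = (-1, -1, 2).
v_1 = A·v_0 = (-2, -1, 1).
v_2 = A·v_1 = (-5, 2, -2).

v_2 = (-5, 2, -2)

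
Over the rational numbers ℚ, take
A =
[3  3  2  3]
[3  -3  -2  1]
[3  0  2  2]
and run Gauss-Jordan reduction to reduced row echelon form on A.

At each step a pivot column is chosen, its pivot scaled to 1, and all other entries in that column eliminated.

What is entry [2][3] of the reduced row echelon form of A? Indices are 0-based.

M[2][3] = 0

pivot(0,0)=3: scale R0 → (1, 1, 2/3, 1)
  clear (1,0): R1 −= (3)R0 → (0, -6, -4, -2)
  clear (2,0): R2 −= (3)R0 → (0, -3, 0, -1)
pivot(1,1)=-6: scale R1 → (0, 1, 2/3, 1/3)
  clear (0,1): R0 −= (1)R1 → (1, 0, 0, 2/3)
  clear (2,1): R2 −= (-3)R1 → (0, 0, 2, 0)
pivot(2,2)=2: scale R2 → (0, 0, 1, 0)
  clear (1,2): R1 −= (2/3)R2 → (0, 1, 0, 1/3)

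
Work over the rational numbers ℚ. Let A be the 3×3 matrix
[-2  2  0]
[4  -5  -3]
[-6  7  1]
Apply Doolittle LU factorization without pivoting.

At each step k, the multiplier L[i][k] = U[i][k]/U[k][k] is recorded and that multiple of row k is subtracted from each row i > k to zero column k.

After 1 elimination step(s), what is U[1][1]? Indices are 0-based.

k=0: U[0][0]=-2
  eliminate (1,0): mult=-2, new row 1: (0, -1, -3); set L[1][0]=-2
  eliminate (2,0): mult=3, new row 2: (0, 1, 1); set L[2][0]=3

U[1][1] = -1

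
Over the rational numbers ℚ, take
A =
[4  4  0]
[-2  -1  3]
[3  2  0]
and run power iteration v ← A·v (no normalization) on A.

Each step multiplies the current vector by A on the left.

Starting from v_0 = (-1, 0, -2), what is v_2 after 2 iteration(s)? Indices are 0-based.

v_0 = (-1, 0, -2).
v_1 = A·v_0 = (-4, -4, -3).
v_2 = A·v_1 = (-32, 3, -20).

v_2 = (-32, 3, -20)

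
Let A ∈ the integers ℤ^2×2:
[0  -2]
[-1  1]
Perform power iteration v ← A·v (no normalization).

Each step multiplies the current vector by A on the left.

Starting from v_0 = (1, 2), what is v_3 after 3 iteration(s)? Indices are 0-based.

v_3 = (-10, 7)

v_0 = (1, 2).
v_1 = A·v_0 = (-4, 1).
v_2 = A·v_1 = (-2, 5).
v_3 = A·v_2 = (-10, 7).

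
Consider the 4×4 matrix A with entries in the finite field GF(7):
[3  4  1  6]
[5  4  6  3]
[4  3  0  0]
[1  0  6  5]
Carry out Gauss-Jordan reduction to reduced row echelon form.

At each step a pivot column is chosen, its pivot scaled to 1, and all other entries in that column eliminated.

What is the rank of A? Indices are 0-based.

rank = 4

[1] R0 /= 3  ⇒  (1, 6, 5, 2)
     R1 -= 5·R0  ⇒  (0, 2, 2, 0)
     R2 -= 4·R0  ⇒  (0, 0, 1, 6)
     R3 -= 1·R0  ⇒  (0, 1, 1, 3)
[2] R1 /= 2  ⇒  (0, 1, 1, 0)
     R0 -= 6·R1  ⇒  (1, 0, 6, 2)
     R3 -= 1·R1  ⇒  (0, 0, 0, 3)
[3] R2 /= 1  ⇒  (0, 0, 1, 6)
     R0 -= 6·R2  ⇒  (1, 0, 0, 1)
     R1 -= 1·R2  ⇒  (0, 1, 0, 1)
[4] R3 /= 3  ⇒  (0, 0, 0, 1)
     R0 -= 1·R3  ⇒  (1, 0, 0, 0)
     R1 -= 1·R3  ⇒  (0, 1, 0, 0)
     R2 -= 6·R3  ⇒  (0, 0, 1, 0)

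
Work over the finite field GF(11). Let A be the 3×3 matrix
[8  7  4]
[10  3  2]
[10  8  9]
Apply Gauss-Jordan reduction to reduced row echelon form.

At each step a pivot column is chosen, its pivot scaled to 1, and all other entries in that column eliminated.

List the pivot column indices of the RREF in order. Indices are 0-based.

[1] R0 /= 8  ⇒  (1, 5, 6)
     R1 -= 10·R0  ⇒  (0, 8, 8)
     R2 -= 10·R0  ⇒  (0, 2, 4)
[2] R1 /= 8  ⇒  (0, 1, 1)
     R0 -= 5·R1  ⇒  (1, 0, 1)
     R2 -= 2·R1  ⇒  (0, 0, 2)
[3] R2 /= 2  ⇒  (0, 0, 1)
     R0 -= 1·R2  ⇒  (1, 0, 0)
     R1 -= 1·R2  ⇒  (0, 1, 0)

pivot columns: 0, 1, 2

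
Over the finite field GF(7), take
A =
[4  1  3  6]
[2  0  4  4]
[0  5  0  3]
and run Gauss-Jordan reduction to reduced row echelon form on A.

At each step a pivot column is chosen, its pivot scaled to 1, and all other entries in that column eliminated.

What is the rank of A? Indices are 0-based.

rank = 3

pivot(0,0)=4: scale R0 → (1, 2, 6, 5)
  clear (1,0): R1 −= (2)R0 → (0, 3, 6, 1)
pivot(1,1)=3: scale R1 → (0, 1, 2, 5)
  clear (0,1): R0 −= (2)R1 → (1, 0, 2, 2)
  clear (2,1): R2 −= (5)R1 → (0, 0, 4, 6)
pivot(2,2)=4: scale R2 → (0, 0, 1, 5)
  clear (0,2): R0 −= (2)R2 → (1, 0, 0, 6)
  clear (1,2): R1 −= (2)R2 → (0, 1, 0, 2)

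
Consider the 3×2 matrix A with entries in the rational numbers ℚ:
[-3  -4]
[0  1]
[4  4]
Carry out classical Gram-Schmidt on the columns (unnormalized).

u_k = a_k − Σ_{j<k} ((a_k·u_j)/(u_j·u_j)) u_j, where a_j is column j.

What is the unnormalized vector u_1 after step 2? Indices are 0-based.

Step 1: u_0 = a_0 = (-3, 0, 4).
Step 2: u_1 = a_1 − (28/25)·u_0 = (-16/25, 1, -12/25).

u_1 = (-16/25, 1, -12/25)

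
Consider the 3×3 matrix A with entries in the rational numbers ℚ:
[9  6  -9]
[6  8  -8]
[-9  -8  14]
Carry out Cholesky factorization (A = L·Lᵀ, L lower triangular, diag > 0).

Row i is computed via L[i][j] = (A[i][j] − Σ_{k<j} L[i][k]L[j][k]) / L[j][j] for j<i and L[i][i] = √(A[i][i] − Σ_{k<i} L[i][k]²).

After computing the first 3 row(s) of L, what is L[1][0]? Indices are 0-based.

Step 1: L[0][0] = √(9) = 3.
  L[1][0] = (6) / L[0][0] = 2.
Step 2: L[1][1] = √(4) = 2.
  L[2][0] = (-9) / L[0][0] = -3.
  L[2][1] = (-2) / L[1][1] = -1.
Step 3: L[2][2] = √(4) = 2.

L[1][0] = 2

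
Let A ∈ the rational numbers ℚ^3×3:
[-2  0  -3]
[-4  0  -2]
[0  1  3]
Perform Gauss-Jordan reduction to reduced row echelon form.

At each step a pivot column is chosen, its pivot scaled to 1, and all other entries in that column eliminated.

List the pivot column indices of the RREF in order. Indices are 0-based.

pivot columns: 0, 1, 2

pivot(0,0)=-2: scale R0 → (1, 0, 3/2)
  clear (1,0): R1 −= (-4)R0 → (0, 0, 4)
pivot(1,1): swap R1↔R2
pivot(1,1)=1: scale R1 → (0, 1, 3)
pivot(2,2)=4: scale R2 → (0, 0, 1)
  clear (0,2): R0 −= (3/2)R2 → (1, 0, 0)
  clear (1,2): R1 −= (3)R2 → (0, 1, 0)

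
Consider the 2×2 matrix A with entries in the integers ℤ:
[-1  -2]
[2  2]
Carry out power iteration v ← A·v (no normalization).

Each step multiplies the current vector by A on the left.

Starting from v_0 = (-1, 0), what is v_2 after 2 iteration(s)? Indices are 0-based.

v_0 = (-1, 0).
v_1 = A·v_0 = (1, -2).
v_2 = A·v_1 = (3, -2).

v_2 = (3, -2)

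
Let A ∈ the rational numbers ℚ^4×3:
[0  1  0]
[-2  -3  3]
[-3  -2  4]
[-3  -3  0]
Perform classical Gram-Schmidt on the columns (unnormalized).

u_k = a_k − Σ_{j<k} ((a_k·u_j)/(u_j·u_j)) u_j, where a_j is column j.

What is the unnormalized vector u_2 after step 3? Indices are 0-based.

u_2 = (-4/65, 93/65, 97/65, -159/65)

Step 1: u_0 = a_0 = (0, -2, -3, -3).
Step 2: u_1 = a_1 − (21/22)·u_0 = (1, -12/11, 19/22, -3/22).
Step 3: u_2 = a_2 − (-9/11)·u_0 − (4/65)·u_1 = (-4/65, 93/65, 97/65, -159/65).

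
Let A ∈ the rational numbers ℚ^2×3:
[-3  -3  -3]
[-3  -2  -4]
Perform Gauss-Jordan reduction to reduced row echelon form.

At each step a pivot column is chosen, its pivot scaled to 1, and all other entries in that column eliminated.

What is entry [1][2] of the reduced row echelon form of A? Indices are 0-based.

[1] R0 /= -3  ⇒  (1, 1, 1)
     R1 -= -3·R0  ⇒  (0, 1, -1)
[2] R1 /= 1  ⇒  (0, 1, -1)
     R0 -= 1·R1  ⇒  (1, 0, 2)

M[1][2] = -1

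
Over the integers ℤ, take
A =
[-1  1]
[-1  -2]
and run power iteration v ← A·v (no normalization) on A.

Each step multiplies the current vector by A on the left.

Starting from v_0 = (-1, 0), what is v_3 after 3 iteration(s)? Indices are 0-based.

v_3 = (-3, 6)

v_0 = (-1, 0).
v_1 = A·v_0 = (1, 1).
v_2 = A·v_1 = (0, -3).
v_3 = A·v_2 = (-3, 6).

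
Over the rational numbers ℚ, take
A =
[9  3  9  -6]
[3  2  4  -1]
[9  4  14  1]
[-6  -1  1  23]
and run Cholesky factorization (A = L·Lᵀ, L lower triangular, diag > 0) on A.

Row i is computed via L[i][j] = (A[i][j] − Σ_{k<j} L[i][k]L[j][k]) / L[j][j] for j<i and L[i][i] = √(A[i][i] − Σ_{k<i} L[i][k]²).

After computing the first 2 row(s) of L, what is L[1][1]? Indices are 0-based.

Step 1: L[0][0] = √(9) = 3.
  L[1][0] = (3) / L[0][0] = 1.
Step 2: L[1][1] = √(1) = 1.

L[1][1] = 1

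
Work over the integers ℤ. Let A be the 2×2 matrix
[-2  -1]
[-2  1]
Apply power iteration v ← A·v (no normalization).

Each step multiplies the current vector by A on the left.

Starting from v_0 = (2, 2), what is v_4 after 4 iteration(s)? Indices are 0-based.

v_4 = (94, 58)

v_0 = (2, 2).
v_1 = A·v_0 = (-6, -2).
v_2 = A·v_1 = (14, 10).
v_3 = A·v_2 = (-38, -18).
v_4 = A·v_3 = (94, 58).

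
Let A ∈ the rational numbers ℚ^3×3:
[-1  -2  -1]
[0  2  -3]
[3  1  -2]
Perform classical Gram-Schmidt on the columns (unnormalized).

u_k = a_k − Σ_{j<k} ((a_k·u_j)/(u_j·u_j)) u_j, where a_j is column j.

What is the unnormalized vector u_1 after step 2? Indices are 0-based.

u_1 = (-3/2, 2, -1/2)

Step 1: u_0 = a_0 = (-1, 0, 3).
Step 2: u_1 = a_1 − (1/2)·u_0 = (-3/2, 2, -1/2).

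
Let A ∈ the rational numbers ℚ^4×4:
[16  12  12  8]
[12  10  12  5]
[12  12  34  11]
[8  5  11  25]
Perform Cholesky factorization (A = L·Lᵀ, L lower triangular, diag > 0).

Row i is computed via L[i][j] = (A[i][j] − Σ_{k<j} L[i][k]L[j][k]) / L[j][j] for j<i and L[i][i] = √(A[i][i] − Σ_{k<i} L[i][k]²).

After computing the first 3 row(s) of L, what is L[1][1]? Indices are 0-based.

Step 1: L[0][0] = √(16) = 4.
  L[1][0] = (12) / L[0][0] = 3.
Step 2: L[1][1] = √(1) = 1.
  L[2][0] = (12) / L[0][0] = 3.
  L[2][1] = (3) / L[1][1] = 3.
Step 3: L[2][2] = √(16) = 4.

L[1][1] = 1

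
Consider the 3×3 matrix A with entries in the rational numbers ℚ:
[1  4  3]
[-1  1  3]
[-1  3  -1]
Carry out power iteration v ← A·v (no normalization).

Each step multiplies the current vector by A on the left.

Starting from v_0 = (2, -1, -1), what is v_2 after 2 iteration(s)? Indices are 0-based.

v_0 = (2, -1, -1).
v_1 = A·v_0 = (-5, -6, -4).
v_2 = A·v_1 = (-41, -13, -9).

v_2 = (-41, -13, -9)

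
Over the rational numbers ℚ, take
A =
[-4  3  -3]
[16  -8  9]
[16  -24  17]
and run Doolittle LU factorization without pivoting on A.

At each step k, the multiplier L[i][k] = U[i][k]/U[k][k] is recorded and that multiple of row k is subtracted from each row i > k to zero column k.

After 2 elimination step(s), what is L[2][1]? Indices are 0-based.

L[2][1] = -3

[col 0] pivot -4
  R1 -= -4*R0 → (0, 4, -3)  (L[1][0] := -4)
  R2 -= -4*R0 → (0, -12, 5)  (L[2][0] := -4)
[col 1] pivot 4
  R2 -= -3*R1 → (0, 0, -4)  (L[2][1] := -3)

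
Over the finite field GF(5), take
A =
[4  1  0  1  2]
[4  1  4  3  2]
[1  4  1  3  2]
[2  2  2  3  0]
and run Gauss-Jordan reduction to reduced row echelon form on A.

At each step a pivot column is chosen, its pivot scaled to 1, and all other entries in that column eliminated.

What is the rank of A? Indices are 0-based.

[1] R0 /= 4  ⇒  (1, 4, 0, 4, 3)
     R1 -= 4·R0  ⇒  (0, 0, 4, 2, 0)
     R2 -= 1·R0  ⇒  (0, 0, 1, 4, 4)
     R3 -= 2·R0  ⇒  (0, 4, 2, 0, 4)
[2] R1 <-> R3
[2] R1 /= 4  ⇒  (0, 1, 3, 0, 1)
     R0 -= 4·R1  ⇒  (1, 0, 3, 4, 4)
[3] R2 /= 1  ⇒  (0, 0, 1, 4, 4)
     R0 -= 3·R2  ⇒  (1, 0, 0, 2, 2)
     R1 -= 3·R2  ⇒  (0, 1, 0, 3, 4)
     R3 -= 4·R2  ⇒  (0, 0, 0, 1, 4)
[4] R3 /= 1  ⇒  (0, 0, 0, 1, 4)
     R0 -= 2·R3  ⇒  (1, 0, 0, 0, 4)
     R1 -= 3·R3  ⇒  (0, 1, 0, 0, 2)
     R2 -= 4·R3  ⇒  (0, 0, 1, 0, 3)

rank = 4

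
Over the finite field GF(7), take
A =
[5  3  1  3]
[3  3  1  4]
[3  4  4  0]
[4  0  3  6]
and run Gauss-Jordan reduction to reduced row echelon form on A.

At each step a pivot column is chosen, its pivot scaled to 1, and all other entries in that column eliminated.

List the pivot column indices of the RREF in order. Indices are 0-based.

step 1: normalize row 0 (÷5) = (1, 2, 3, 2)
  row 1: subtract 3×row0 = (0, 4, 6, 5)
  row 2: subtract 3×row0 = (0, 5, 2, 1)
  row 3: subtract 4×row0 = (0, 6, 5, 5)
step 2: normalize row 1 (÷4) = (0, 1, 5, 3)
  row 0: subtract 2×row1 = (1, 0, 0, 3)
  row 2: subtract 5×row1 = (0, 0, 5, 0)
  row 3: subtract 6×row1 = (0, 0, 3, 1)
step 3: normalize row 2 (÷5) = (0, 0, 1, 0)
  row 1: subtract 5×row2 = (0, 1, 0, 3)
  row 3: subtract 3×row2 = (0, 0, 0, 1)
step 4: normalize row 3 (÷1) = (0, 0, 0, 1)
  row 0: subtract 3×row3 = (1, 0, 0, 0)
  row 1: subtract 3×row3 = (0, 1, 0, 0)

pivot columns: 0, 1, 2, 3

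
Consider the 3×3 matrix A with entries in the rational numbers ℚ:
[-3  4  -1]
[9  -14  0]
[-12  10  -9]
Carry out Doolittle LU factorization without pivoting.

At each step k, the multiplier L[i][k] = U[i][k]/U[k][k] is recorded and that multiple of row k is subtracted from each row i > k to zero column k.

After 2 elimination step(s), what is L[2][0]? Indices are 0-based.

Step 1: pivot at (0,0) is -3.
  row1 ← row1 − (-3)·row0  ⇒  L[1][0]=-3, U row1=(0, -2, -3)
  row2 ← row2 − (4)·row0  ⇒  L[2][0]=4, U row2=(0, -6, -5)
Step 2: pivot at (1,1) is -2.
  row2 ← row2 − (3)·row1  ⇒  L[2][1]=3, U row2=(0, 0, 4)

L[2][0] = 4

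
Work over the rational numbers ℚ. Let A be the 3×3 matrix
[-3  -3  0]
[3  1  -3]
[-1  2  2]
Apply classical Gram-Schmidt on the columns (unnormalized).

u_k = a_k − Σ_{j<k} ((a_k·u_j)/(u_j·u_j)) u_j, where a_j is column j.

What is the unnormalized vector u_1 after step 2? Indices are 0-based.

u_1 = (-27/19, -11/19, 48/19)

Step 1: u_0 = a_0 = (-3, 3, -1).
Step 2: u_1 = a_1 − (10/19)·u_0 = (-27/19, -11/19, 48/19).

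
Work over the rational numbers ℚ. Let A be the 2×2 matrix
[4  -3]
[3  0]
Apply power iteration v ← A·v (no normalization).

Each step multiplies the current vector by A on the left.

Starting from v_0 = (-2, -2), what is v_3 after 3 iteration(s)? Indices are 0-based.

v_3 = (58, 30)

v_0 = (-2, -2).
v_1 = A·v_0 = (-2, -6).
v_2 = A·v_1 = (10, -6).
v_3 = A·v_2 = (58, 30).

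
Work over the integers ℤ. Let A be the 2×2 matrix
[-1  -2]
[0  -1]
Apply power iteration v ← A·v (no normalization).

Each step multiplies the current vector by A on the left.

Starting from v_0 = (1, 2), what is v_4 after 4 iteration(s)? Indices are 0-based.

v_0 = (1, 2).
v_1 = A·v_0 = (-5, -2).
v_2 = A·v_1 = (9, 2).
v_3 = A·v_2 = (-13, -2).
v_4 = A·v_3 = (17, 2).

v_4 = (17, 2)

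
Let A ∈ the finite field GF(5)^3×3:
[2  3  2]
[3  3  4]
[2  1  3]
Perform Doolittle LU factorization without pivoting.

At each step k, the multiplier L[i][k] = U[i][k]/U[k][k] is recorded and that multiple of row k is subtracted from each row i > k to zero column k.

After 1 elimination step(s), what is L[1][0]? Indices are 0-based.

[col 0] pivot 2
  R1 -= 4*R0 → (0, 1, 1)  (L[1][0] := 4)
  R2 -= 1*R0 → (0, 3, 1)  (L[2][0] := 1)

L[1][0] = 4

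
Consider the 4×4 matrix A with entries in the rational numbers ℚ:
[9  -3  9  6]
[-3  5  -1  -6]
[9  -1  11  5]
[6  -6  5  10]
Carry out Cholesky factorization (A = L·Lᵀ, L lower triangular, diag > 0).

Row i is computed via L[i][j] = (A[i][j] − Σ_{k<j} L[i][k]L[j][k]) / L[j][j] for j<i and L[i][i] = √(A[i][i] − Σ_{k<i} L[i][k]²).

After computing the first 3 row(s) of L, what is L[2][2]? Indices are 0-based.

L[2][2] = 1

Step 1: L[0][0] = √(9) = 3.
  L[1][0] = (-3) / L[0][0] = -1.
Step 2: L[1][1] = √(4) = 2.
  L[2][0] = (9) / L[0][0] = 3.
  L[2][1] = (2) / L[1][1] = 1.
Step 3: L[2][2] = √(1) = 1.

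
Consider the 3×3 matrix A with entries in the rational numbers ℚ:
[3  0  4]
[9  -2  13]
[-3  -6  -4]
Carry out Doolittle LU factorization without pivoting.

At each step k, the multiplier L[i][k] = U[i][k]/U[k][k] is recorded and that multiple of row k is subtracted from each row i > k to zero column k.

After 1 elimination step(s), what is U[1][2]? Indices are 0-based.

U[1][2] = 1

k=0: U[0][0]=3
  eliminate (1,0): mult=3, new row 1: (0, -2, 1); set L[1][0]=3
  eliminate (2,0): mult=-1, new row 2: (0, -6, 0); set L[2][0]=-1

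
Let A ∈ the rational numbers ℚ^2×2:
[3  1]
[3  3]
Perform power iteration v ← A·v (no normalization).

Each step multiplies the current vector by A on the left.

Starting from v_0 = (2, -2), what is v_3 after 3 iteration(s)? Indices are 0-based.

v_3 = (48, 72)

v_0 = (2, -2).
v_1 = A·v_0 = (4, 0).
v_2 = A·v_1 = (12, 12).
v_3 = A·v_2 = (48, 72).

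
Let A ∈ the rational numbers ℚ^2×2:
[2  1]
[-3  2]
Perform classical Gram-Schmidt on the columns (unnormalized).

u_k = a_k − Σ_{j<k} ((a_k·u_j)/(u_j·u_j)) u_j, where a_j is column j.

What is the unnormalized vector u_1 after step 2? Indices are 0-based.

u_1 = (21/13, 14/13)

Step 1: u_0 = a_0 = (2, -3).
Step 2: u_1 = a_1 − (-4/13)·u_0 = (21/13, 14/13).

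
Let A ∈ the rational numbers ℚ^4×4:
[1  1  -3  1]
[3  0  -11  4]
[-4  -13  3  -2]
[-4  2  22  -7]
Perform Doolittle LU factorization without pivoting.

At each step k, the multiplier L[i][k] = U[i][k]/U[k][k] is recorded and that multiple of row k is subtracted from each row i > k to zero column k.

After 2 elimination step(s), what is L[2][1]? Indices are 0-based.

L[2][1] = 3

k=0: U[0][0]=1
  eliminate (1,0): mult=3, new row 1: (0, -3, -2, 1); set L[1][0]=3
  eliminate (2,0): mult=-4, new row 2: (0, -9, -9, 2); set L[2][0]=-4
  eliminate (3,0): mult=-4, new row 3: (0, 6, 10, -3); set L[3][0]=-4
k=1: U[1][1]=-3
  eliminate (2,1): mult=3, new row 2: (0, 0, -3, -1); set L[2][1]=3
  eliminate (3,1): mult=-2, new row 3: (0, 0, 6, -1); set L[3][1]=-2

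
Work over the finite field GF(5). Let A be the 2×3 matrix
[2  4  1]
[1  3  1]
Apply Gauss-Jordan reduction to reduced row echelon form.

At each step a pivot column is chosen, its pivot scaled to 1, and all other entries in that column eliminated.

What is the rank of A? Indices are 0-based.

[1] R0 /= 2  ⇒  (1, 2, 3)
     R1 -= 1·R0  ⇒  (0, 1, 3)
[2] R1 /= 1  ⇒  (0, 1, 3)
     R0 -= 2·R1  ⇒  (1, 0, 2)

rank = 2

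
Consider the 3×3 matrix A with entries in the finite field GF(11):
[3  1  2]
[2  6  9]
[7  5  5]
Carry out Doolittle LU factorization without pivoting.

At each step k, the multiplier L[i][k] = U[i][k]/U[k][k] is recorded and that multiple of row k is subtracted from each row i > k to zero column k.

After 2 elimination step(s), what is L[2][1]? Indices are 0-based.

L[2][1] = 6

Step 1: pivot at (0,0) is 3.
  row1 ← row1 − (8)·row0  ⇒  L[1][0]=8, U row1=(0, 9, 4)
  row2 ← row2 − (6)·row0  ⇒  L[2][0]=6, U row2=(0, 10, 4)
Step 2: pivot at (1,1) is 9.
  row2 ← row2 − (6)·row1  ⇒  L[2][1]=6, U row2=(0, 0, 2)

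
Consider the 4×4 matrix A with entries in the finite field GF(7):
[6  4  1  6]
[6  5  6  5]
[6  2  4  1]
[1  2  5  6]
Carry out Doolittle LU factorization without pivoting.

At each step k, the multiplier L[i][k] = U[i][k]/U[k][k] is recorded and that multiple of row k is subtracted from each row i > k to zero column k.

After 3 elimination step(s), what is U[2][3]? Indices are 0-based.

k=0: U[0][0]=6
  eliminate (1,0): mult=1, new row 1: (0, 1, 5, 6); set L[1][0]=1
  eliminate (2,0): mult=1, new row 2: (0, 5, 3, 2); set L[2][0]=1
  eliminate (3,0): mult=6, new row 3: (0, 6, 6, 5); set L[3][0]=6
k=1: U[1][1]=1
  eliminate (2,1): mult=5, new row 2: (0, 0, 6, 0); set L[2][1]=5
  eliminate (3,1): mult=6, new row 3: (0, 0, 4, 4); set L[3][1]=6
k=2: U[2][2]=6
  eliminate (3,2): mult=3, new row 3: (0, 0, 0, 4); set L[3][2]=3

U[2][3] = 0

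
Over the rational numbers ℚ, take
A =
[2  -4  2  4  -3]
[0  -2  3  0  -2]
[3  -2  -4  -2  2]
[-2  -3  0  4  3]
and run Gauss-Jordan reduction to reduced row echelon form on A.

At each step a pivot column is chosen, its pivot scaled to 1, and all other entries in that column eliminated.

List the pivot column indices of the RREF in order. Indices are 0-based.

step 1: normalize row 0 (÷2) = (1, -2, 1, 2, -3/2)
  row 2: subtract 3×row0 = (0, 4, -7, -8, 13/2)
  row 3: subtract -2×row0 = (0, -7, 2, 8, 0)
step 2: normalize row 1 (÷-2) = (0, 1, -3/2, 0, 1)
  row 0: subtract -2×row1 = (1, 0, -2, 2, 1/2)
  row 2: subtract 4×row1 = (0, 0, -1, -8, 5/2)
  row 3: subtract -7×row1 = (0, 0, -17/2, 8, 7)
step 3: normalize row 2 (÷-1) = (0, 0, 1, 8, -5/2)
  row 0: subtract -2×row2 = (1, 0, 0, 18, -9/2)
  row 1: subtract -3/2×row2 = (0, 1, 0, 12, -11/4)
  row 3: subtract -17/2×row2 = (0, 0, 0, 76, -57/4)
step 4: normalize row 3 (÷76) = (0, 0, 0, 1, -3/16)
  row 0: subtract 18×row3 = (1, 0, 0, 0, -9/8)
  row 1: subtract 12×row3 = (0, 1, 0, 0, -1/2)
  row 2: subtract 8×row3 = (0, 0, 1, 0, -1)

pivot columns: 0, 1, 2, 3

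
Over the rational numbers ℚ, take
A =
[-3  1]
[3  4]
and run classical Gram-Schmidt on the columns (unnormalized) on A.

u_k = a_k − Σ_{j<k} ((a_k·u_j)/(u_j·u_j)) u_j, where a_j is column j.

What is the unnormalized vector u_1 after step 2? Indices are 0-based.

u_1 = (5/2, 5/2)

Step 1: u_0 = a_0 = (-3, 3).
Step 2: u_1 = a_1 − (1/2)·u_0 = (5/2, 5/2).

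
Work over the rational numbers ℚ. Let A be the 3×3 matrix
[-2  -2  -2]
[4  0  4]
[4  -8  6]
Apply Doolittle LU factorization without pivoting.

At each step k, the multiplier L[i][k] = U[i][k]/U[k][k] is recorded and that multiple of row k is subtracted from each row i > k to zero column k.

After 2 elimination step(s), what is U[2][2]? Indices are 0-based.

U[2][2] = 2

[col 0] pivot -2
  R1 -= -2*R0 → (0, -4, 0)  (L[1][0] := -2)
  R2 -= -2*R0 → (0, -12, 2)  (L[2][0] := -2)
[col 1] pivot -4
  R2 -= 3*R1 → (0, 0, 2)  (L[2][1] := 3)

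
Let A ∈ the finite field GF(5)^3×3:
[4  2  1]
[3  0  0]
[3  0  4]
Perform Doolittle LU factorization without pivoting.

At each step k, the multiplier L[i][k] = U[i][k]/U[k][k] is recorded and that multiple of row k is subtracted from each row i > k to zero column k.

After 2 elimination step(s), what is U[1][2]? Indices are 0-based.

U[1][2] = 3

k=0: U[0][0]=4
  eliminate (1,0): mult=2, new row 1: (0, 1, 3); set L[1][0]=2
  eliminate (2,0): mult=2, new row 2: (0, 1, 2); set L[2][0]=2
k=1: U[1][1]=1
  eliminate (2,1): mult=1, new row 2: (0, 0, 4); set L[2][1]=1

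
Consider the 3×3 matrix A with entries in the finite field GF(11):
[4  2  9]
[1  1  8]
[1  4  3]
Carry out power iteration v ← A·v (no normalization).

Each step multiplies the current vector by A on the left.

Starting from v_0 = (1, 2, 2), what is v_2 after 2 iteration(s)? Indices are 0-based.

v_2 = (2, 0, 4)

v_0 = (1, 2, 2).
v_1 = A·v_0 = (4, 8, 4).
v_2 = A·v_1 = (2, 0, 4).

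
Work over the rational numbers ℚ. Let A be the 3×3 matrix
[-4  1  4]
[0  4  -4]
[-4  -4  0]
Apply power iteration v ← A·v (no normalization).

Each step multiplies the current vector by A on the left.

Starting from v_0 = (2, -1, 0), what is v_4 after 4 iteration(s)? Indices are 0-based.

v_4 = (-1040, -576, 256)

v_0 = (2, -1, 0).
v_1 = A·v_0 = (-9, -4, -4).
v_2 = A·v_1 = (16, 0, 52).
v_3 = A·v_2 = (144, -208, -64).
v_4 = A·v_3 = (-1040, -576, 256).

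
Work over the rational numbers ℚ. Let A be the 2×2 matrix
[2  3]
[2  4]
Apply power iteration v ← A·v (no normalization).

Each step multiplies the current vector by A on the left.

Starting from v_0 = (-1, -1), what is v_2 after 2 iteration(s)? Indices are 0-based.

v_2 = (-28, -34)

v_0 = (-1, -1).
v_1 = A·v_0 = (-5, -6).
v_2 = A·v_1 = (-28, -34).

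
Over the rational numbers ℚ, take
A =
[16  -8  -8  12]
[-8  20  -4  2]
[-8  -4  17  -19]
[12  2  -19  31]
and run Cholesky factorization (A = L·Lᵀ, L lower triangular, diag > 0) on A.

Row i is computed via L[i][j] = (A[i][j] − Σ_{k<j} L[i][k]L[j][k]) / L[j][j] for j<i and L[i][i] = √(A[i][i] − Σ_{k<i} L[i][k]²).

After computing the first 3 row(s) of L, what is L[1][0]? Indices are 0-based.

L[1][0] = -2

Step 1: L[0][0] = √(16) = 4.
  L[1][0] = (-8) / L[0][0] = -2.
Step 2: L[1][1] = √(16) = 4.
  L[2][0] = (-8) / L[0][0] = -2.
  L[2][1] = (-8) / L[1][1] = -2.
Step 3: L[2][2] = √(9) = 3.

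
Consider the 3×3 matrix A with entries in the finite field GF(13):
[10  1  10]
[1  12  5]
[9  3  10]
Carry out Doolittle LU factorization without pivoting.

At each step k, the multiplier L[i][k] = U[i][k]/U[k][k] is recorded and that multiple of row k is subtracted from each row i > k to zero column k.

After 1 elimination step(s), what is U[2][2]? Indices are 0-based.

Step 1: pivot at (0,0) is 10.
  row1 ← row1 − (4)·row0  ⇒  L[1][0]=4, U row1=(0, 8, 4)
  row2 ← row2 − (10)·row0  ⇒  L[2][0]=10, U row2=(0, 6, 1)

U[2][2] = 1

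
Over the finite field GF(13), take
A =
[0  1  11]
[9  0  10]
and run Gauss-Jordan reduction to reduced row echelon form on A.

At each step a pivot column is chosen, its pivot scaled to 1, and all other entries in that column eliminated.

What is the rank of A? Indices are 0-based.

rank = 2

pivot(0,0): swap R0↔R1
pivot(0,0)=9: scale R0 → (1, 0, 4)
pivot(1,1)=1: scale R1 → (0, 1, 11)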